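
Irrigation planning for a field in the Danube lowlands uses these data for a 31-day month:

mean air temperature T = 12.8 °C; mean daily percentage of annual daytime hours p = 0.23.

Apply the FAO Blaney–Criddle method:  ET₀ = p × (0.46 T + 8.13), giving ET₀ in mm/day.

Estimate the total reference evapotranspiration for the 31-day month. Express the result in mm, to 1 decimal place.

ET₀ = 0.23 × (0.46 × 12.8 + 8.13) = 0.23 × 14.018 = 3.2241 mm/d
Monthly total = 3.2241 × 31 = 99.947 mm

99.9 mm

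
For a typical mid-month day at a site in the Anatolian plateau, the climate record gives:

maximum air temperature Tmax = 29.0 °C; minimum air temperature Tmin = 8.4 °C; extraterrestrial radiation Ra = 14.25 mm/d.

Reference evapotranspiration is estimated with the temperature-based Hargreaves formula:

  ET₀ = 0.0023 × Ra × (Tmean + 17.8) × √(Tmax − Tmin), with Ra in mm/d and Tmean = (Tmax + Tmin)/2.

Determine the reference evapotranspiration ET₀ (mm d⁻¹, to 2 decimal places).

5.43 mm d⁻¹

Tmean = (29.0 + 8.4)/2 = 18.70 °C
ET₀ = 0.0023 × 14.25 × (18.70 + 17.8) × √20.6 = 0.0023 × 14.25 × 36.50 × 4.5387 = 5.4296 mm/d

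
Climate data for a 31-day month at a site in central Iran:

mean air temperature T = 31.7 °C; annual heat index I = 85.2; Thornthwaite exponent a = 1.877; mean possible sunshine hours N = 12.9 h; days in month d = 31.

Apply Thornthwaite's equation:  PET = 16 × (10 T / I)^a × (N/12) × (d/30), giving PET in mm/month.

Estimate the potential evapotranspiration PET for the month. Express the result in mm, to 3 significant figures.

10T/I = 10 × 31.7 / 85.2 = 3.7207
(10T/I)^a = 3.7207^1.877 = 11.7778
Uncorrected PET = 16 × 11.7778 = 188.445 mm
Correction = (N/12)(d/30) = (12.9/12)(31/30) = 1.1108
PET = 188.445 × 1.1108 = 209.325 mm/month

209 mm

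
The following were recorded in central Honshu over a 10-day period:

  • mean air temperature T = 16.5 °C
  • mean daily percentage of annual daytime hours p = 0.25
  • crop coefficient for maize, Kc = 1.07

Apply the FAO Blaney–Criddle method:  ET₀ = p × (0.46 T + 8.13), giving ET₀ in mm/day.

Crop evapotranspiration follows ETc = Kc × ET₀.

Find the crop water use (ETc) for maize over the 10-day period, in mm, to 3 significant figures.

42.1 mm

ET₀ = 0.25 × (0.46 × 16.5 + 8.13) = 0.25 × 15.720 = 3.9300 mm/d
ETc = Kc × ET₀ = 1.07 × 3.9300 = 4.2051 mm/d
Over 10 days: 4.2051 × 10 = 42.051 mm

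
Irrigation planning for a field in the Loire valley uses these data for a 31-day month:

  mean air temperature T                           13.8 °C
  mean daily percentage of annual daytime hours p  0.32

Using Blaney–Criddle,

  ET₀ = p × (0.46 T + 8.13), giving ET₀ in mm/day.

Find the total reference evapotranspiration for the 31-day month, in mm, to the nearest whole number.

144 mm

ET₀ = 0.32 × (0.46 × 13.8 + 8.13) = 0.32 × 14.478 = 4.6330 mm/d
Monthly total = 4.6330 × 31 = 143.623 mm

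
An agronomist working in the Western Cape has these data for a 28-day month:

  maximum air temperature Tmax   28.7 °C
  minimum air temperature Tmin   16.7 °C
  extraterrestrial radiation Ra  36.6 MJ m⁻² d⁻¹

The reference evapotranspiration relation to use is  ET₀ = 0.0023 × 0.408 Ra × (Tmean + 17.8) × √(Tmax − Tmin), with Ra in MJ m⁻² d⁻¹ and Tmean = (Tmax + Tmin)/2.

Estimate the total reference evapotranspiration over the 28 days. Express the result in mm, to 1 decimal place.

134.9 mm

Tmean = (28.7 + 16.7)/2 = 22.70 °C
0.408 Ra = 0.408 × 36.6 = 14.9328 mm/d equivalent
ET₀ = 0.0023 × 14.9328 × (22.70 + 17.8) × √12.0 = 0.0023 × 14.9328 × 40.50 × 3.4641 = 4.8185 mm/d
Over 28 days: 4.8185 × 28 = 134.918 mm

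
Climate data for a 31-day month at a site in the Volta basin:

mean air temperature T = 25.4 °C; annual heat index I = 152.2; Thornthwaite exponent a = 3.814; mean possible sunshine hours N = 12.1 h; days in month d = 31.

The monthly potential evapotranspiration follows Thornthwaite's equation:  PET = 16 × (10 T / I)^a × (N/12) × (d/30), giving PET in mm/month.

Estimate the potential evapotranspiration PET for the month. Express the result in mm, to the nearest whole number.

118 mm

10T/I = 10 × 25.4 / 152.2 = 1.6689
(10T/I)^a = 1.6689^3.814 = 7.0526
Uncorrected PET = 16 × 7.0526 = 112.842 mm
Correction = (N/12)(d/30) = (12.1/12)(31/30) = 1.0419
PET = 112.842 × 1.0419 = 117.570 mm/month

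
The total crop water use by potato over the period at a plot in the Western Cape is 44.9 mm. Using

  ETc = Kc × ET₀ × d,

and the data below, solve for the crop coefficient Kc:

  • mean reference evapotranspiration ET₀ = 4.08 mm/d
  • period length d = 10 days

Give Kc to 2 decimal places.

1.10

ETc = Kc × ET₀ × d  ⇒  Kc = ETc / (ET₀ × d)
Kc = 44.9 / (4.08 × 10) = 44.9 / 40.80 = 1.1005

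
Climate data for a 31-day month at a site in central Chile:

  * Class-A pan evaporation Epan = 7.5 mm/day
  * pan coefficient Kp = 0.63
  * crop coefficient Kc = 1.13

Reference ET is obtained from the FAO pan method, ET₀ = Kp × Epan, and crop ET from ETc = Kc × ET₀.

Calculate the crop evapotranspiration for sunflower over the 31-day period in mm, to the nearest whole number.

ET₀ = 0.63 × 7.5 = 4.7250 mm/d
ETc = Kc × ET₀ = 1.13 × 4.7250 = 5.3393 mm/d
Over 31 days: 5.3393 × 31 = 165.518 mm

166 mm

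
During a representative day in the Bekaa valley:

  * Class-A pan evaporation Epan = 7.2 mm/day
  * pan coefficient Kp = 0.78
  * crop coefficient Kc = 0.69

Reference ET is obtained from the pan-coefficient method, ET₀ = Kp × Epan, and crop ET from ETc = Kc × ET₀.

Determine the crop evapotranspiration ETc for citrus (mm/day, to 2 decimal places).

3.88 mm/day

ET₀ = 0.78 × 7.2 = 5.6160 mm/d
ETc = Kc × ET₀ = 0.69 × 5.6160 = 3.8750 mm/d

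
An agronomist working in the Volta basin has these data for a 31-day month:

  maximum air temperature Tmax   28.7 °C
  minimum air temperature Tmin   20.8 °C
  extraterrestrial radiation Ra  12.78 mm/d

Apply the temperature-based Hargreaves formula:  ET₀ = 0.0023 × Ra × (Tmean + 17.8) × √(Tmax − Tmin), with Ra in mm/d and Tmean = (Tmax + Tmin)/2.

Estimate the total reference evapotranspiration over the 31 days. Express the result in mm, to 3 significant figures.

Tmean = (28.7 + 20.8)/2 = 24.75 °C
ET₀ = 0.0023 × 12.78 × (24.75 + 17.8) × √7.9 = 0.0023 × 12.78 × 42.55 × 2.8107 = 3.5154 mm/d
Over 31 days: 3.5154 × 31 = 108.977 mm

109 mm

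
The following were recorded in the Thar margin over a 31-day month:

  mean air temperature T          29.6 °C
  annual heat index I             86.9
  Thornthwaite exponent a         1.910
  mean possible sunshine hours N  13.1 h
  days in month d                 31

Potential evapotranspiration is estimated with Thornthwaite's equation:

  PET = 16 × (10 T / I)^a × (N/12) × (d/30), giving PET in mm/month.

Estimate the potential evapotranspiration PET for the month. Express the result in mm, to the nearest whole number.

10T/I = 10 × 29.6 / 86.9 = 3.4062
(10T/I)^a = 3.4062^1.910 = 10.3905
Uncorrected PET = 16 × 10.3905 = 166.248 mm
Correction = (N/12)(d/30) = (13.1/12)(31/30) = 1.1281
PET = 166.248 × 1.1281 = 187.544 mm/month

188 mm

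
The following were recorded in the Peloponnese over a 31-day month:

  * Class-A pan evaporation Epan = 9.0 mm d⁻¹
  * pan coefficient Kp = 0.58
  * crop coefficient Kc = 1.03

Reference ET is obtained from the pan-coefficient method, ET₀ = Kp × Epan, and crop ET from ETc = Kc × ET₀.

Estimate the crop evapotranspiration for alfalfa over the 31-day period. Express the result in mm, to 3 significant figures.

167 mm

ET₀ = 0.58 × 9.0 = 5.2200 mm/d
ETc = Kc × ET₀ = 1.03 × 5.2200 = 5.3766 mm/d
Over 31 days: 5.3766 × 31 = 166.675 mm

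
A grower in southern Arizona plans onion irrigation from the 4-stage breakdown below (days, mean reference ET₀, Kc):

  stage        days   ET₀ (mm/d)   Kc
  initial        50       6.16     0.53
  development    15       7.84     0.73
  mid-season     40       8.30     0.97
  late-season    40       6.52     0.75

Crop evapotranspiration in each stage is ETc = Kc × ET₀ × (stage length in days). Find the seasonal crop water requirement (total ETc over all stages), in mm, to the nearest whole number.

initial: 0.53 × 6.16 × 50 = 163.24 mm
development: 0.73 × 7.84 × 15 = 85.85 mm
mid-season: 0.97 × 8.30 × 40 = 322.04 mm
late-season: 0.75 × 6.52 × 40 = 195.60 mm
Seasonal total = 766.73 mm

767 mm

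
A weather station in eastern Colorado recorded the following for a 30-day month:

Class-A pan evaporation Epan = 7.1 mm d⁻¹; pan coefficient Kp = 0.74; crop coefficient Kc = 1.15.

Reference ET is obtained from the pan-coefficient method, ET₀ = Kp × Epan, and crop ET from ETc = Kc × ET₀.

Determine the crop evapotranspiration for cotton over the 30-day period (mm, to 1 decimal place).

181.3 mm

ET₀ = 0.74 × 7.1 = 5.2540 mm/d
ETc = Kc × ET₀ = 1.15 × 5.2540 = 6.0421 mm/d
Over 30 days: 6.0421 × 30 = 181.263 mm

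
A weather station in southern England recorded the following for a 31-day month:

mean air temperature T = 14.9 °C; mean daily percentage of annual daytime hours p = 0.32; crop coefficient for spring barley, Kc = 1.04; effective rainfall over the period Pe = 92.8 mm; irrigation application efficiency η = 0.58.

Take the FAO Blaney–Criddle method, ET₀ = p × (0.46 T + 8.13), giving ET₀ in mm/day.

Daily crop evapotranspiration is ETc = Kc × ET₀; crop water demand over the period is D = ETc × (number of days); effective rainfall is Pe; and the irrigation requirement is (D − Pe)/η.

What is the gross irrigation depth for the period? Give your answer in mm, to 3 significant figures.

ET₀ = 0.32 × (0.46 × 14.9 + 8.13) = 0.32 × 14.984 = 4.7949 mm/d
ETc = Kc × ET₀ = 1.04 × 4.7949 = 4.9867 mm/d
Crop demand D = ETc × 31 d = 4.9867 × 31 = 154.588 mm
D − Pe = 154.588 − 92.8 = 61.788 mm
Gross irrigation = 61.788 / 0.58 = 106.531 mm

107 mm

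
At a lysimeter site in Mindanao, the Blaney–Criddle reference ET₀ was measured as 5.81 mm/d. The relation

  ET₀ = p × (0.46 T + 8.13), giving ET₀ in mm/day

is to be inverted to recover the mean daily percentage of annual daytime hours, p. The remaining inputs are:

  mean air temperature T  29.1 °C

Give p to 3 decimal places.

p = ET₀ / (0.46 T + 8.13) = 5.81 / (0.46 × 29.1 + 8.13) = 5.81 / 21.516 = 0.2700

0.270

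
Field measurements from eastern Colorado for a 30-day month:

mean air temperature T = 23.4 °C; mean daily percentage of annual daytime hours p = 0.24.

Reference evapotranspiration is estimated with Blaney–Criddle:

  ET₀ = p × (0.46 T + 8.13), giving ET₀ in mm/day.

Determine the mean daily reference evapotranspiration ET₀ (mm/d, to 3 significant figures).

ET₀ = 0.24 × (0.46 × 23.4 + 8.13) = 0.24 × 18.894 = 4.5346 mm/d

4.53 mm/d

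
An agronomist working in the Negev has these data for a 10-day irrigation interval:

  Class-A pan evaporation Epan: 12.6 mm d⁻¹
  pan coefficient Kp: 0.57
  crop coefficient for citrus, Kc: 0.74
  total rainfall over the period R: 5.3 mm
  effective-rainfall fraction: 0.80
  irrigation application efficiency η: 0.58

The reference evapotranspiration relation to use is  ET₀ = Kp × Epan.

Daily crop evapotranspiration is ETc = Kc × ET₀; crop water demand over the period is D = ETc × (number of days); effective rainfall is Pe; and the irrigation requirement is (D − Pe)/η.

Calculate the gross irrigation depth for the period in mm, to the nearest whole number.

84 mm

ET₀ = 0.57 × 12.6 = 7.1820 mm/d
ETc = Kc × ET₀ = 0.74 × 7.1820 = 5.3147 mm/d
Crop demand D = ETc × 10 d = 5.3147 × 10 = 53.147 mm
Pe = 0.80 × 5.3 = 4.240 mm
D − Pe = 53.147 − 4.240 = 48.907 mm
Gross irrigation = 48.907 / 0.58 = 84.322 mm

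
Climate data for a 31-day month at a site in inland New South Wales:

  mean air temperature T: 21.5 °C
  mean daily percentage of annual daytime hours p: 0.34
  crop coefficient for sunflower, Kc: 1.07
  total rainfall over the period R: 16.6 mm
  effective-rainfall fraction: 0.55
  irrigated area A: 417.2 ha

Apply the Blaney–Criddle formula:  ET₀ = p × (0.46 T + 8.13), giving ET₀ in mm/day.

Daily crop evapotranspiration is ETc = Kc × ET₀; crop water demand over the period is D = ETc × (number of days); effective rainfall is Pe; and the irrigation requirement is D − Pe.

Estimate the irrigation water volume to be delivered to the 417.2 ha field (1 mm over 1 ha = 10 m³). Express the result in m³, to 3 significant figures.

ET₀ = 0.34 × (0.46 × 21.5 + 8.13) = 0.34 × 18.020 = 6.1268 mm/d
ETc = Kc × ET₀ = 1.07 × 6.1268 = 6.5557 mm/d
Crop demand D = ETc × 31 d = 6.5557 × 31 = 203.227 mm
Pe = 0.55 × 16.6 = 9.130 mm
D − Pe = 203.227 − 9.130 = 194.097 mm
Volume = 194.097 mm × 417.2 ha × 10 = 809772.7 m³

810000 m³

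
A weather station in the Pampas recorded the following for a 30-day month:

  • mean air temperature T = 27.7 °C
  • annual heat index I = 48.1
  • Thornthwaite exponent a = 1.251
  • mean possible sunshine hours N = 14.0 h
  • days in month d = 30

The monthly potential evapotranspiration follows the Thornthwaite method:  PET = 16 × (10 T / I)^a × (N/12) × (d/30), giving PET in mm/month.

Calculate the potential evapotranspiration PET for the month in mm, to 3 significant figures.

167 mm

10T/I = 10 × 27.7 / 48.1 = 5.7588
(10T/I)^a = 5.7588^1.251 = 8.9367
Uncorrected PET = 16 × 8.9367 = 142.987 mm
Correction = (N/12)(d/30) = (14.0/12)(30/30) = 1.1667
PET = 142.987 × 1.1667 = 166.823 mm/month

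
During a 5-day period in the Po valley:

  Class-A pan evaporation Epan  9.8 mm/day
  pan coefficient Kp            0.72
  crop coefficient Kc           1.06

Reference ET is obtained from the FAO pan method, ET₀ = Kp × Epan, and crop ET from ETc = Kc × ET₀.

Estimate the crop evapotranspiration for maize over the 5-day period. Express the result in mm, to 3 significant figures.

37.4 mm

ET₀ = 0.72 × 9.8 = 7.0560 mm/d
ETc = Kc × ET₀ = 1.06 × 7.0560 = 7.4794 mm/d
Over 5 days: 7.4794 × 5 = 37.397 mm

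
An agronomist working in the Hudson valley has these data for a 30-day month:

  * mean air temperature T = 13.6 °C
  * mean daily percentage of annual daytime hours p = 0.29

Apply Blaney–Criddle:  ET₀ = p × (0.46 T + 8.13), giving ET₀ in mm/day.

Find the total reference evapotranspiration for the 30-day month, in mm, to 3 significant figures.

ET₀ = 0.29 × (0.46 × 13.6 + 8.13) = 0.29 × 14.386 = 4.1719 mm/d
Monthly total = 4.1719 × 30 = 125.157 mm

125 mm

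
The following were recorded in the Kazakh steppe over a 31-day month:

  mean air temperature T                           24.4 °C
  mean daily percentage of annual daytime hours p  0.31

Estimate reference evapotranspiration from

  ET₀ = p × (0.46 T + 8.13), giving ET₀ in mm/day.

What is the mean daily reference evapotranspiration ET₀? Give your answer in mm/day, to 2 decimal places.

ET₀ = 0.31 × (0.46 × 24.4 + 8.13) = 0.31 × 19.354 = 5.9997 mm/d

6.00 mm/day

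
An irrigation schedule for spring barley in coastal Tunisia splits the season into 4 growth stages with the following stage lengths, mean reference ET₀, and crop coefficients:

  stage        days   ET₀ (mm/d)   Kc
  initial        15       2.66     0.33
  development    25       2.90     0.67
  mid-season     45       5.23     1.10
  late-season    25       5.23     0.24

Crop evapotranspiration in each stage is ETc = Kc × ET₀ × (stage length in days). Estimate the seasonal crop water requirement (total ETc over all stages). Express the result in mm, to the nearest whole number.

initial: 0.33 × 2.66 × 15 = 13.17 mm
development: 0.67 × 2.90 × 25 = 48.58 mm
mid-season: 1.10 × 5.23 × 45 = 258.89 mm
late-season: 0.24 × 5.23 × 25 = 31.38 mm
Seasonal total = 352.02 mm

352 mm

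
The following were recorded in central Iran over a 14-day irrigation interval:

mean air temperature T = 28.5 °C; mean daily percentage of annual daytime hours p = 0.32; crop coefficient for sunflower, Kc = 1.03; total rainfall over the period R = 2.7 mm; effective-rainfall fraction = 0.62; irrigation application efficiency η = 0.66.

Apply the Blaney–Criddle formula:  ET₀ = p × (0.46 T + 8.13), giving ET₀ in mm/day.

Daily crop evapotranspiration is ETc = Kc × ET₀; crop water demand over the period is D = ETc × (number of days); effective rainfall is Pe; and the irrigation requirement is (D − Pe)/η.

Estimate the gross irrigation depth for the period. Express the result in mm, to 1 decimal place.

ET₀ = 0.32 × (0.46 × 28.5 + 8.13) = 0.32 × 21.240 = 6.7968 mm/d
ETc = Kc × ET₀ = 1.03 × 6.7968 = 7.0007 mm/d
Crop demand D = ETc × 14 d = 7.0007 × 14 = 98.010 mm
Pe = 0.62 × 2.7 = 1.674 mm
D − Pe = 98.010 − 1.674 = 96.336 mm
Gross irrigation = 96.336 / 0.66 = 145.964 mm

146.0 mm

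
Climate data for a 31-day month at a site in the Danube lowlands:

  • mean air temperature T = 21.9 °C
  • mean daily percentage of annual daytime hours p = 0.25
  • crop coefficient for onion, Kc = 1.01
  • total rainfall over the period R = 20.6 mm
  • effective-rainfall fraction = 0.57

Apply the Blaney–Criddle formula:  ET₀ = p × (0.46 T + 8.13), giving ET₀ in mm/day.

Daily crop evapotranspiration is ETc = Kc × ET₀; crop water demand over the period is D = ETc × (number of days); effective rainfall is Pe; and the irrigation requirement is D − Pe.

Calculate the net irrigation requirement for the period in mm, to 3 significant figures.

131 mm

ET₀ = 0.25 × (0.46 × 21.9 + 8.13) = 0.25 × 18.204 = 4.5510 mm/d
ETc = Kc × ET₀ = 1.01 × 4.5510 = 4.5965 mm/d
Crop demand D = ETc × 31 d = 4.5965 × 31 = 142.492 mm
Pe = 0.57 × 20.6 = 11.742 mm
D − Pe = 142.492 − 11.742 = 130.750 mm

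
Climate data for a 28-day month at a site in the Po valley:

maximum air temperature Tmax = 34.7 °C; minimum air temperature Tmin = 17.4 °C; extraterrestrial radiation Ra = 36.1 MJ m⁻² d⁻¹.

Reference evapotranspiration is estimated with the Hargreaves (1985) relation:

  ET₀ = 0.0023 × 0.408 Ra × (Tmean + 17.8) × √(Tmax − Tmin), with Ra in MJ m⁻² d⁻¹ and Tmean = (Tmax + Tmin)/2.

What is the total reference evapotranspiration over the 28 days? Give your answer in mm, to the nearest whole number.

173 mm

Tmean = (34.7 + 17.4)/2 = 26.05 °C
0.408 Ra = 0.408 × 36.1 = 14.7288 mm/d equivalent
ET₀ = 0.0023 × 14.7288 × (26.05 + 17.8) × √17.3 = 0.0023 × 14.7288 × 43.85 × 4.1593 = 6.1785 mm/d
Over 28 days: 6.1785 × 28 = 172.998 mm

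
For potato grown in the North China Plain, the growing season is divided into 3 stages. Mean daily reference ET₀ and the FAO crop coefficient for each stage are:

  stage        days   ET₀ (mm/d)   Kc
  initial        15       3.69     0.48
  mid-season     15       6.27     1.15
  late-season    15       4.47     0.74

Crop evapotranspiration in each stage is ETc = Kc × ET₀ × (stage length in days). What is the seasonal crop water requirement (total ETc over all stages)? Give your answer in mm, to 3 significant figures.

184 mm

initial: 0.48 × 3.69 × 15 = 26.57 mm
mid-season: 1.15 × 6.27 × 15 = 108.16 mm
late-season: 0.74 × 4.47 × 15 = 49.62 mm
Seasonal total = 184.35 mm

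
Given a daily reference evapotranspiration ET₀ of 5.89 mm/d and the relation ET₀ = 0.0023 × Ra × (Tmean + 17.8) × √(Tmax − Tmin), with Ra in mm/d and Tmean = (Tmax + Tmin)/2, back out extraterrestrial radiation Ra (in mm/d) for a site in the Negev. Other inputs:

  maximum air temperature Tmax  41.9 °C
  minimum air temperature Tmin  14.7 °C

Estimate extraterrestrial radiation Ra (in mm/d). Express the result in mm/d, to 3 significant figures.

Tmean = 28.30 °C; √ΔT = 5.2154
Ra = ET₀ / [0.0023 × (Tmean+17.8) × √ΔT] = 5.89 / (0.0023 × 46.10 × 5.2154) = 10.651 mm/d

10.7 mm/d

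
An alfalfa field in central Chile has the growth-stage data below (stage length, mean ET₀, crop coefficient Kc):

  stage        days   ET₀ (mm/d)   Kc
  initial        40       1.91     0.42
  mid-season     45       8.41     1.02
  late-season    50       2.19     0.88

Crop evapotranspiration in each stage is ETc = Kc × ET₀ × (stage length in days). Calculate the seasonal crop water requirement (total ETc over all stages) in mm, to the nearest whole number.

514 mm

initial: 0.42 × 1.91 × 40 = 32.09 mm
mid-season: 1.02 × 8.41 × 45 = 386.02 mm
late-season: 0.88 × 2.19 × 50 = 96.36 mm
Seasonal total = 514.47 mm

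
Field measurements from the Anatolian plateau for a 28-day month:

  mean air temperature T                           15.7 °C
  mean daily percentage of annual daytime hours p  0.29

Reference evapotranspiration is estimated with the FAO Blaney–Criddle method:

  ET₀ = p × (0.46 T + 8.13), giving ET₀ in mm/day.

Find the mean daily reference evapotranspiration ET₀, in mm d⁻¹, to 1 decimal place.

4.5 mm d⁻¹

ET₀ = 0.29 × (0.46 × 15.7 + 8.13) = 0.29 × 15.352 = 4.4521 mm/d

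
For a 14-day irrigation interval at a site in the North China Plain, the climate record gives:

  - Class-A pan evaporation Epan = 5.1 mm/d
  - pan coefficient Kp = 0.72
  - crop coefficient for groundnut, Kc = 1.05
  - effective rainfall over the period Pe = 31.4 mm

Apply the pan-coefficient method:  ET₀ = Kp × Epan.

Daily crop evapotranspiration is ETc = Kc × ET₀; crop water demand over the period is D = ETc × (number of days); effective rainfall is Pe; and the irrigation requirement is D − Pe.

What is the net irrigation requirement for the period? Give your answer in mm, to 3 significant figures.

22.6 mm

ET₀ = 0.72 × 5.1 = 3.6720 mm/d
ETc = Kc × ET₀ = 1.05 × 3.6720 = 3.8556 mm/d
Crop demand D = ETc × 14 d = 3.8556 × 14 = 53.978 mm
D − Pe = 53.978 − 31.4 = 22.578 mm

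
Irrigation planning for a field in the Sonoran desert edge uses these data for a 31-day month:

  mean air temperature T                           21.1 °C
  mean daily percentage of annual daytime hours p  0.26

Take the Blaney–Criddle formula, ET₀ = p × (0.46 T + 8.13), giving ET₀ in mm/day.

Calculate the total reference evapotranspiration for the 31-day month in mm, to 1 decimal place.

ET₀ = 0.26 × (0.46 × 21.1 + 8.13) = 0.26 × 17.836 = 4.6374 mm/d
Monthly total = 4.6374 × 31 = 143.759 mm

143.8 mm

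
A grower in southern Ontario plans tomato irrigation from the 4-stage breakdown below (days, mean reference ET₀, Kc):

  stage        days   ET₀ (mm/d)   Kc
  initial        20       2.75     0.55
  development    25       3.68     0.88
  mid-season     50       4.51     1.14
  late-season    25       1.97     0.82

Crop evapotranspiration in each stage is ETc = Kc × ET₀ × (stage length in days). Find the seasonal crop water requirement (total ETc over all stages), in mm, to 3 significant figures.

409 mm

initial: 0.55 × 2.75 × 20 = 30.25 mm
development: 0.88 × 3.68 × 25 = 80.96 mm
mid-season: 1.14 × 4.51 × 50 = 257.07 mm
late-season: 0.82 × 1.97 × 25 = 40.39 mm
Seasonal total = 408.67 mm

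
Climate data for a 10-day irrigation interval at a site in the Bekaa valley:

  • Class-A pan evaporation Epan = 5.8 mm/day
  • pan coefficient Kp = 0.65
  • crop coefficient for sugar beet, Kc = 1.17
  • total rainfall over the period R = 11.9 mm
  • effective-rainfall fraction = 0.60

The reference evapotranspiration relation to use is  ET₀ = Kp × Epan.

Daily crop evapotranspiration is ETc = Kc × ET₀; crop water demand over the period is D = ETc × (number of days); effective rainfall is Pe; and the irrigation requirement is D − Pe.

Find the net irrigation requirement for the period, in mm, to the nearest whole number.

ET₀ = 0.65 × 5.8 = 3.7700 mm/d
ETc = Kc × ET₀ = 1.17 × 3.7700 = 4.4109 mm/d
Crop demand D = ETc × 10 d = 4.4109 × 10 = 44.109 mm
Pe = 0.60 × 11.9 = 7.140 mm
D − Pe = 44.109 − 7.140 = 36.969 mm

37 mm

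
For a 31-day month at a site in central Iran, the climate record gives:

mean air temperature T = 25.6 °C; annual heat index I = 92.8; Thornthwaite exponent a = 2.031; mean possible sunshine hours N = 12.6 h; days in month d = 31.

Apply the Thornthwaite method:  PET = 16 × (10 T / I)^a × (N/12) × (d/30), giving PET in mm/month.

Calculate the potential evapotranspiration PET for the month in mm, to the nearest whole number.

136 mm

10T/I = 10 × 25.6 / 92.8 = 2.7586
(10T/I)^a = 2.7586^2.031 = 7.8531
Uncorrected PET = 16 × 7.8531 = 125.650 mm
Correction = (N/12)(d/30) = (12.6/12)(31/30) = 1.0850
PET = 125.650 × 1.0850 = 136.330 mm/month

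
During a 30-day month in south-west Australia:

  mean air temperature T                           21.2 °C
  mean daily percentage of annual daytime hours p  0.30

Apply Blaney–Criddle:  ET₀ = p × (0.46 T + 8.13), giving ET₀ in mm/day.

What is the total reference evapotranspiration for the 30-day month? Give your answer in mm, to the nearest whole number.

ET₀ = 0.30 × (0.46 × 21.2 + 8.13) = 0.30 × 17.882 = 5.3646 mm/d
Monthly total = 5.3646 × 30 = 160.938 mm

161 mm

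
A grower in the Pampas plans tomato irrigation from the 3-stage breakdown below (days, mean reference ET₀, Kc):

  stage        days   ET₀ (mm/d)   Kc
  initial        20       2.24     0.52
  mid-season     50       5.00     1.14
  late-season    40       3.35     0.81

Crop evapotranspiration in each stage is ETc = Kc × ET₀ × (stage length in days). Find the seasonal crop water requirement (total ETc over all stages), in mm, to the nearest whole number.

417 mm

initial: 0.52 × 2.24 × 20 = 23.30 mm
mid-season: 1.14 × 5.00 × 50 = 285.00 mm
late-season: 0.81 × 3.35 × 40 = 108.54 mm
Seasonal total = 416.84 mm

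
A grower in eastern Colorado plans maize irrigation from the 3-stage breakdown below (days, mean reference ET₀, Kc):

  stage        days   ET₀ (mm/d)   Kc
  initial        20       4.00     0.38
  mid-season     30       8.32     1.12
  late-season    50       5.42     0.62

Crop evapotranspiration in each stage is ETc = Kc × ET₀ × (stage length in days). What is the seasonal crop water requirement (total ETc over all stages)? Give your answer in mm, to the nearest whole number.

initial: 0.38 × 4.00 × 20 = 30.40 mm
mid-season: 1.12 × 8.32 × 30 = 279.55 mm
late-season: 0.62 × 5.42 × 50 = 168.02 mm
Seasonal total = 477.97 mm

478 mm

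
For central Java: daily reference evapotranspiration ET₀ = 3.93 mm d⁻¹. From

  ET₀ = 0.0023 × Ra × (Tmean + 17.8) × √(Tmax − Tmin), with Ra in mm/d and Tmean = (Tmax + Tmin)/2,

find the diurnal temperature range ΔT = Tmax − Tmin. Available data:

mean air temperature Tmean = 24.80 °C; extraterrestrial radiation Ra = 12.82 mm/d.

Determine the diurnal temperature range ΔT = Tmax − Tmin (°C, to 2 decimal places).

√ΔT = ET₀ / [0.0023 × Ra × (Tmean+17.8)] = 3.93 / (0.0023 × 12.82 × 42.60) = 3.1287
ΔT = 3.1287² = 9.789 °C

9.79 °C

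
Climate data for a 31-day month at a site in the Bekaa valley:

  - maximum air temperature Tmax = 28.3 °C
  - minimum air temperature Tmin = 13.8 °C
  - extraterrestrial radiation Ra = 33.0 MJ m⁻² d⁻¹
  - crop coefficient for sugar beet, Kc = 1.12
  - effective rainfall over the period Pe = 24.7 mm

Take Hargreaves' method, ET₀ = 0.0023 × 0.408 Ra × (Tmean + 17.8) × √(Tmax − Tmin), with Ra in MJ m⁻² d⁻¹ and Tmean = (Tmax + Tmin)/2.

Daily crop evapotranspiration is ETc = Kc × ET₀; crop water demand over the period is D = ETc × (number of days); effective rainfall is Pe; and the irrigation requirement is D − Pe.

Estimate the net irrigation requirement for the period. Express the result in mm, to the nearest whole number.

134 mm

Tmean = (28.3 + 13.8)/2 = 21.05 °C
0.408 Ra = 0.408 × 33.0 = 13.4640 mm/d equivalent
ET₀ = 0.0023 × 13.4640 × (21.05 + 17.8) × √14.5 = 0.0023 × 13.4640 × 38.85 × 3.8079 = 4.5812 mm/d
ETc = Kc × ET₀ = 1.12 × 4.5812 = 5.1309 mm/d
Crop demand D = ETc × 31 d = 5.1309 × 31 = 159.058 mm
D − Pe = 159.058 − 24.7 = 134.358 mm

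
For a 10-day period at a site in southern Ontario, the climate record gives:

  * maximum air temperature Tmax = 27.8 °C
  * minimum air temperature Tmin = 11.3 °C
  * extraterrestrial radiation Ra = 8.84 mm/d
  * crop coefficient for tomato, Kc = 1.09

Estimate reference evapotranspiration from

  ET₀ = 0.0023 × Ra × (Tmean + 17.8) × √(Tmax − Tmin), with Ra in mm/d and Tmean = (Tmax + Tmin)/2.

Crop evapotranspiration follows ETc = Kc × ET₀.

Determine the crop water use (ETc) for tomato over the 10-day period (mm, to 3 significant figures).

33.6 mm

Tmean = (27.8 + 11.3)/2 = 19.55 °C
ET₀ = 0.0023 × 8.84 × (19.55 + 17.8) × √16.5 = 0.0023 × 8.84 × 37.35 × 4.0620 = 3.0847 mm/d
ETc = Kc × ET₀ = 1.09 × 3.0847 = 3.3623 mm/d
Over 10 days: 3.3623 × 10 = 33.623 mm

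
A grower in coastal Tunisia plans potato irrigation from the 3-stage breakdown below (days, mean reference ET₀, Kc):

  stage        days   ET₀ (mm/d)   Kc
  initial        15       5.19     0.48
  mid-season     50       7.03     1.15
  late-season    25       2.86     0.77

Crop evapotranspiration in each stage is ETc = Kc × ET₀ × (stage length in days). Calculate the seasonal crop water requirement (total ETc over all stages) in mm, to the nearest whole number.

initial: 0.48 × 5.19 × 15 = 37.37 mm
mid-season: 1.15 × 7.03 × 50 = 404.23 mm
late-season: 0.77 × 2.86 × 25 = 55.06 mm
Seasonal total = 496.66 mm

497 mm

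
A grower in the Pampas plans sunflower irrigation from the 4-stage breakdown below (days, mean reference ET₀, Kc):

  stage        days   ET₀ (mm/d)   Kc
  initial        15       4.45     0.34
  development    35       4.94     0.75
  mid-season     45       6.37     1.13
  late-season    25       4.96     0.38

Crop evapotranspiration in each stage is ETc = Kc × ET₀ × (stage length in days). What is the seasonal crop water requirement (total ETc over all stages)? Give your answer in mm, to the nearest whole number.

initial: 0.34 × 4.45 × 15 = 22.70 mm
development: 0.75 × 4.94 × 35 = 129.68 mm
mid-season: 1.13 × 6.37 × 45 = 323.91 mm
late-season: 0.38 × 4.96 × 25 = 47.12 mm
Seasonal total = 523.41 mm

523 mm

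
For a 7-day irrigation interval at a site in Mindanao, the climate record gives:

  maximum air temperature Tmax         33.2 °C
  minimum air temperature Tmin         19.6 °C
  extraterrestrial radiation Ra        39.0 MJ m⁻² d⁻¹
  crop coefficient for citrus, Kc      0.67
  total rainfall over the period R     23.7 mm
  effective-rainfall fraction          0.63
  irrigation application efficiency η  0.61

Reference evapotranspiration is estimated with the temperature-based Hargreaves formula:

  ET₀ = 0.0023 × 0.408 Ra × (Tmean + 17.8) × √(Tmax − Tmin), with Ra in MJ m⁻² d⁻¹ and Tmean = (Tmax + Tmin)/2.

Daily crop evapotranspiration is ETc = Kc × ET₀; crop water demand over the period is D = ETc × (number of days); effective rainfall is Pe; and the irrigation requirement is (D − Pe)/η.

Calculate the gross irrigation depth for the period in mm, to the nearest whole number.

21 mm

Tmean = (33.2 + 19.6)/2 = 26.40 °C
0.408 Ra = 0.408 × 39.0 = 15.9120 mm/d equivalent
ET₀ = 0.0023 × 15.9120 × (26.40 + 17.8) × √13.6 = 0.0023 × 15.9120 × 44.20 × 3.6878 = 5.9654 mm/d
ETc = Kc × ET₀ = 0.67 × 5.9654 = 3.9968 mm/d
Crop demand D = ETc × 7 d = 3.9968 × 7 = 27.978 mm
Pe = 0.63 × 23.7 = 14.931 mm
D − Pe = 27.978 − 14.931 = 13.047 mm
Gross irrigation = 13.047 / 0.61 = 21.389 mm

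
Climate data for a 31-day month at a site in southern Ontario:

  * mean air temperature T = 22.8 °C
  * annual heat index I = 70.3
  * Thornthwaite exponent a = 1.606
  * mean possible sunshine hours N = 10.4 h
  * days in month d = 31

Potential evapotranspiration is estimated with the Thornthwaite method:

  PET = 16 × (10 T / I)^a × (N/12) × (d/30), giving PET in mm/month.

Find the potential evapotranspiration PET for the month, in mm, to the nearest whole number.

95 mm

10T/I = 10 × 22.8 / 70.3 = 3.2432
(10T/I)^a = 3.2432^1.606 = 6.6164
Uncorrected PET = 16 × 6.6164 = 105.862 mm
Correction = (N/12)(d/30) = (10.4/12)(31/30) = 0.8956
PET = 105.862 × 0.8956 = 94.810 mm/month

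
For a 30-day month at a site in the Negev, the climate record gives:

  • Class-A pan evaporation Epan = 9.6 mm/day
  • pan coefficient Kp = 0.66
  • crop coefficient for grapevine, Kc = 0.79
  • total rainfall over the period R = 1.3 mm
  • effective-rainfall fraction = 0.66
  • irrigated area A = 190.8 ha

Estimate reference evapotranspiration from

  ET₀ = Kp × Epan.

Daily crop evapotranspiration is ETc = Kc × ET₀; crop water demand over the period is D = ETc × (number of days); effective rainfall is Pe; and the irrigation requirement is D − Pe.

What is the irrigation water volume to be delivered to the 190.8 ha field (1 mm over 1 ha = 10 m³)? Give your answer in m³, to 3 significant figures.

285000 m³

ET₀ = 0.66 × 9.6 = 6.3360 mm/d
ETc = Kc × ET₀ = 0.79 × 6.3360 = 5.0054 mm/d
Crop demand D = ETc × 30 d = 5.0054 × 30 = 150.162 mm
Pe = 0.66 × 1.3 = 0.858 mm
D − Pe = 150.162 − 0.858 = 149.304 mm
Volume = 149.304 mm × 190.8 ha × 10 = 284872.0 m³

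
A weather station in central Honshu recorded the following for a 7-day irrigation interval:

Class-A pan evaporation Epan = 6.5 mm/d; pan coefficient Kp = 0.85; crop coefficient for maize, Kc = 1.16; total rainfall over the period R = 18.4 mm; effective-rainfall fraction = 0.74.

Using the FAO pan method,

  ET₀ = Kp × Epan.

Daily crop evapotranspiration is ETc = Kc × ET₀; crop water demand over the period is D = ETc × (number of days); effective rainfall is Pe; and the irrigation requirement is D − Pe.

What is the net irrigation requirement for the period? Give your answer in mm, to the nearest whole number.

ET₀ = 0.85 × 6.5 = 5.5250 mm/d
ETc = Kc × ET₀ = 1.16 × 5.5250 = 6.4090 mm/d
Crop demand D = ETc × 7 d = 6.4090 × 7 = 44.863 mm
Pe = 0.74 × 18.4 = 13.616 mm
D − Pe = 44.863 − 13.616 = 31.247 mm

31 mm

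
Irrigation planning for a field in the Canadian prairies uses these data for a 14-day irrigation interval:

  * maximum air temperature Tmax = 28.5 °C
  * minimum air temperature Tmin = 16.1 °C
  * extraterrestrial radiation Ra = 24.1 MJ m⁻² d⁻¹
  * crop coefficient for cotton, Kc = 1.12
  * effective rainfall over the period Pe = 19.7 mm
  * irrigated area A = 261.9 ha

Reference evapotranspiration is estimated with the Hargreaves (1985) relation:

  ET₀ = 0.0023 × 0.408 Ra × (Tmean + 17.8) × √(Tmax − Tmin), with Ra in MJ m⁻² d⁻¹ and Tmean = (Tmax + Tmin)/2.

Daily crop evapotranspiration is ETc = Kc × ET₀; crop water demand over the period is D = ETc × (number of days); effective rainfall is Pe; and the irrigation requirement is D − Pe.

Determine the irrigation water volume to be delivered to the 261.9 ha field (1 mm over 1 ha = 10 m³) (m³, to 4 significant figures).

79550 m³

Tmean = (28.5 + 16.1)/2 = 22.30 °C
0.408 Ra = 0.408 × 24.1 = 9.8328 mm/d equivalent
ET₀ = 0.0023 × 9.8328 × (22.30 + 17.8) × √12.4 = 0.0023 × 9.8328 × 40.10 × 3.5214 = 3.1935 mm/d
ETc = Kc × ET₀ = 1.12 × 3.1935 = 3.5767 mm/d
Crop demand D = ETc × 14 d = 3.5767 × 14 = 50.074 mm
D − Pe = 50.074 − 19.7 = 30.374 mm
Volume = 30.374 mm × 261.9 ha × 10 = 79549.5 m³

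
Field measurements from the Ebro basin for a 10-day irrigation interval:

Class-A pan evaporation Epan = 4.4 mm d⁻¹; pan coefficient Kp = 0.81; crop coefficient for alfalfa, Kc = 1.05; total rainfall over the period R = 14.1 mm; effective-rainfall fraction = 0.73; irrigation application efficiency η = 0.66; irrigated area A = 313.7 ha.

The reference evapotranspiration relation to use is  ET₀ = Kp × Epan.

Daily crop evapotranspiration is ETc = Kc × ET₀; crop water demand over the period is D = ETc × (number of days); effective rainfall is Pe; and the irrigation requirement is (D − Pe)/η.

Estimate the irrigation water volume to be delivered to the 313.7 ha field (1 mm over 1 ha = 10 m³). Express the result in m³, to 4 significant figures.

ET₀ = 0.81 × 4.4 = 3.5640 mm/d
ETc = Kc × ET₀ = 1.05 × 3.5640 = 3.7422 mm/d
Crop demand D = ETc × 10 d = 3.7422 × 10 = 37.422 mm
Pe = 0.73 × 14.1 = 10.293 mm
D − Pe = 37.422 − 10.293 = 27.129 mm
Gross irrigation = 27.129 / 0.66 = 41.105 mm
Volume = 41.105 mm × 313.7 ha × 10 = 128946.4 m³

128900 m³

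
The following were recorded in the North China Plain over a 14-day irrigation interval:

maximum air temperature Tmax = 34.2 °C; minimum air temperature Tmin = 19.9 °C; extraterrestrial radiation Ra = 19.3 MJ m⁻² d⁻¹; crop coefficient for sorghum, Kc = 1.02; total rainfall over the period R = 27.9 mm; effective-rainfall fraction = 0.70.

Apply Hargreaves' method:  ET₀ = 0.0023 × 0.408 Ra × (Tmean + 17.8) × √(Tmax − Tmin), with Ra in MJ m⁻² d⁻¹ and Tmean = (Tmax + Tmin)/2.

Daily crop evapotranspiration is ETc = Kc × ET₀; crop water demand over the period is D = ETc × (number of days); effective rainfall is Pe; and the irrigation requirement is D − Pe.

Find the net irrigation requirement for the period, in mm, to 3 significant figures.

Tmean = (34.2 + 19.9)/2 = 27.05 °C
0.408 Ra = 0.408 × 19.3 = 7.8744 mm/d equivalent
ET₀ = 0.0023 × 7.8744 × (27.05 + 17.8) × √14.3 = 0.0023 × 7.8744 × 44.85 × 3.7815 = 3.0717 mm/d
ETc = Kc × ET₀ = 1.02 × 3.0717 = 3.1331 mm/d
Crop demand D = ETc × 14 d = 3.1331 × 14 = 43.863 mm
Pe = 0.70 × 27.9 = 19.530 mm
D − Pe = 43.863 − 19.530 = 24.333 mm

24.3 mm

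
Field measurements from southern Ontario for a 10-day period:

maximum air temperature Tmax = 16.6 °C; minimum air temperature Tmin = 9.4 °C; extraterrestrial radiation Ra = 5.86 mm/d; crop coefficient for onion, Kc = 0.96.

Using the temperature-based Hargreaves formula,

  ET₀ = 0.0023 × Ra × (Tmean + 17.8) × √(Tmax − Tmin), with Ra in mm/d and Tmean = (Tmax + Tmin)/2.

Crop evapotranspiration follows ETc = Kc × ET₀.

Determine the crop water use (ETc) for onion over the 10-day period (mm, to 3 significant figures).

10.7 mm

Tmean = (16.6 + 9.4)/2 = 13.00 °C
ET₀ = 0.0023 × 5.86 × (13.00 + 17.8) × √7.2 = 0.0023 × 5.86 × 30.80 × 2.6833 = 1.1139 mm/d
ETc = Kc × ET₀ = 0.96 × 1.1139 = 1.0693 mm/d
Over 10 days: 1.0693 × 10 = 10.693 mm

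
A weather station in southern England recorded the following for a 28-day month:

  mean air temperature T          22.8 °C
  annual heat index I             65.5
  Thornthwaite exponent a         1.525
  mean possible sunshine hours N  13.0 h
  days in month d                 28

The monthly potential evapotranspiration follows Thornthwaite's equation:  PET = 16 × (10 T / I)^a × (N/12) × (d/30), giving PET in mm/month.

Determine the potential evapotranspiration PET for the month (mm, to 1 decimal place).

108.4 mm

10T/I = 10 × 22.8 / 65.5 = 3.4809
(10T/I)^a = 3.4809^1.525 = 6.7001
Uncorrected PET = 16 × 6.7001 = 107.202 mm
Correction = (N/12)(d/30) = (13.0/12)(28/30) = 1.0111
PET = 107.202 × 1.0111 = 108.392 mm/month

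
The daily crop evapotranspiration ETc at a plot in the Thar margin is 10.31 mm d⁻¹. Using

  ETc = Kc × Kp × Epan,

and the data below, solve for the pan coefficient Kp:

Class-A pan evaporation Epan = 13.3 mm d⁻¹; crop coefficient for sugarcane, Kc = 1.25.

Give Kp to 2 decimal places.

0.62

ETc = Kc × Kp × Epan  ⇒  Kp = ETc / (Kc × Epan)
Kp = 10.31 / (1.25 × 13.3) = 10.31 / 16.625 = 0.6202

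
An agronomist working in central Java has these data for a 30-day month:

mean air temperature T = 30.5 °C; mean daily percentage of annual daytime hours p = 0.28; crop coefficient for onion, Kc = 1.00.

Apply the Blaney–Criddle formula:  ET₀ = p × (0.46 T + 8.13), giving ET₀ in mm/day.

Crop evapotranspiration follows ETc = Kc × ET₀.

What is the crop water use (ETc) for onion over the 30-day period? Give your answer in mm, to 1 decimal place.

186.1 mm

ET₀ = 0.28 × (0.46 × 30.5 + 8.13) = 0.28 × 22.160 = 6.2048 mm/d
ETc = Kc × ET₀ = 1.00 × 6.2048 = 6.2048 mm/d
Over 30 days: 6.2048 × 30 = 186.144 mm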